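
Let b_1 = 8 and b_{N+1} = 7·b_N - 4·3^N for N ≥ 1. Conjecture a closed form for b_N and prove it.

Computing the first terms: b_1 = 8, b_2 = 44, b_3 = 272. This suggests b_N = 3^N + 5·7^(N - 1).
Base case (N = 1): the formula gives 8 = 8 = b_1.
Inductive step: suppose the statement holds for some i ≥ 1, so b_i = 3^i + 5·7^(i - 1).
Then b_{i+1} = 7·b_i - 4·3^i = 7·(3^i + 5·7^(i - 1)) - 4·3^i = 3^(i + 1) + 5·7^i = 3^(i+1) + 5·7^((i+1) - 1),
which is the claimed formula at N = i+1.
Hence, by induction on N, the claim holds for every N ≥ 1.

b_N = 3^N + 5·7^(N - 1)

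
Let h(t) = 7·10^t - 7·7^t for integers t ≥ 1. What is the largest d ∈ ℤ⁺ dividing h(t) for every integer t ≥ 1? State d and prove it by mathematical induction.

Computing the first values: h(1) = 21 and h(2) = 357; gcd(21, 357) = 21, so d ≤ 21.
We prove 21 | 7·10^t - 7·7^t for all t ≥ 1 by induction on t.
Base step (t = 1): h(1) = 21 = 21·(1), so 21 | h(1).
Inductive step: suppose the statement holds for some r ≥ 1, i.e. 21 | h(r). Then
h(r+1) − 10·h(r) = (7·10^(r+1) - 7·7^(r+1)) − 10·(7·10^r - 7·7^r) = (-7)·7^r·(7 − 10) = (21)·7^r. Since 21 | h(r) by the inductive hypothesis, 21 | 10·h(r); and 21 | 21 since 21 = 21·1. Therefore 21 | h(r+1).
Hence, by induction on t, the claim holds for every t ≥ 1.
Therefore the largest such d is 21.

d = 21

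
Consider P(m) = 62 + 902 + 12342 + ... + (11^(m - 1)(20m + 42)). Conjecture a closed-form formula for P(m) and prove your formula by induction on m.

We claim P(m) = 2·11^m(m + 2) - 4 for all m ≥ 1.
Base step (m = 1): P(1) = 62, and the closed form gives 62. They agree.
Inductive step: suppose the statement holds for some k ≥ 1, so P(k) = 2·11^k(k + 2) - 4.
Then P(k+1) = P(k) + (11^k(20k + 62)) = (2·11^k(k + 2) - 4) + (11^k(20k + 62)).
Simplifying, P(k+1) = 22·11^k·k + 66·11^k - 4 = 2·11^(k+1)((k+1) + 2) - 4,
which is the closed form with m = k+1.
By induction, the statement is established for all m ≥ 1.

P(m) = 2·11^m(m + 2) - 4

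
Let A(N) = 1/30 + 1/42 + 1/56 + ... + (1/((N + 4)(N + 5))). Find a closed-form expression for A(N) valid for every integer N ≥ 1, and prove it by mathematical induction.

We claim A(N) = N/(5(N + 5)) for all N ≥ 1.
For the base case N = 1: A(1) = 1/30, and the closed form gives 1/30. They agree.
For the inductive step, assume it holds for an arbitrary k ≥ 1, so A(k) = k/(5(k + 5)).
Then A(k+1) = A(k) + (1/((k + 5)(k + 6))) = (k/(5(k + 5))) + (1/((k + 5)(k + 6))).
Simplifying, A(k+1) = (k + 1)/(5(k + 6)) = (k+1)/(5((k+1) + 5)),
which is the closed form with N = k+1.
By the principle of mathematical induction, the result holds for all N ≥ 1.

A(N) = N/(5(N + 5))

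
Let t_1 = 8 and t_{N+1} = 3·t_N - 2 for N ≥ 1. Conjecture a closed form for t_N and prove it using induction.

t_N = 7·3^(N - 1) + 1

Computing the first terms: t_1 = 8, t_2 = 22, t_3 = 64. This suggests t_N = 7·3^(N - 1) + 1.
For the base case N = 1: the formula gives 8 = 8 = t_1.
Inductive step: assume the claim holds for N = k, so t_k = 7·3^(k - 1) + 1.
Then t_{k+1} = 3·t_k - 2 = 3·(7·3^(k - 1) + 1) - 2 = 7·3^k + 1 = 7·3^((k+1) - 1) + 1,
which is the claimed formula at N = k+1.
By induction, the statement is established for all N ≥ 1.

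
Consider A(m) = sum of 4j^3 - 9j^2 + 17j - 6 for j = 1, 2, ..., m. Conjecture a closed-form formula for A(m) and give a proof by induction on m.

A(m) = m(m^3 - m^2 + 5m + 1)

We claim A(m) = m(m^3 - m^2 + 5m + 1) for all m ≥ 1.
When m = 1: A(1) = 6, and the closed form gives 6. They agree.
Inductive step: assume the claim holds for m = j, so A(j) = j(j^3 - j^2 + 5j + 1).
Then A(j+1) = A(j) + (4j^3 + 3j^2 + 11j + 6) = (j(j^3 - j^2 + 5j + 1)) + (4j^3 + 3j^2 + 11j + 6).
Simplifying, A(j+1) = (j + 1)(j^3 + 2j^2 + 6j + 6) = (j+1)((j+1)^3 - (j+1)^2 + 5(j+1) + 1),
which is the closed form with m = j+1.
This completes the induction.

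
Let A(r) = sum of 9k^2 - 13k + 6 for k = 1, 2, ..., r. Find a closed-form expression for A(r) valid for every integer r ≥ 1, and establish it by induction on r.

We claim A(r) = r(3r^2 - 2r + 1) for all r ≥ 1.
For the base case r = 1: A(1) = 2, and the closed form gives 2. They agree.
Suppose the result is true for r = k, so A(k) = k(3k^2 - 2k + 1).
Then A(k+1) = A(k) + (9k^2 + 5k + 2) = (k(3k^2 - 2k + 1)) + (9k^2 + 5k + 2).
Simplifying, A(k+1) = (k + 1)(3k^2 + 4k + 2) = (k+1)(3(k+1)^2 - 2(k+1) + 1),
which is the closed form with r = k+1.
By the principle of mathematical induction, the result holds for all r ≥ 1.

A(r) = r(3r^2 - 2r + 1)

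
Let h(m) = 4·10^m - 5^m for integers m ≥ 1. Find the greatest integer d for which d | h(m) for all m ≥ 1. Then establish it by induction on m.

d = 5

Computing the first values: h(1) = 35 and h(2) = 375; gcd(35, 375) = 5, so d ≤ 5.
We prove 5 | 4·10^m - 5^m for all m ≥ 1 by induction on m.
Base step (m = 1): h(1) = 35 = 5·(7), so 5 | h(1).
For the inductive step, assume it holds for an arbitrary r ≥ 1, i.e. 5 | h(r). Then
h(r+1) − 10·h(r) = (4·10^(r+1) - 5^(r+1)) − 10·(4·10^r - 5^r) = (-1)·5^r·(5 − 10) = (5)·5^r. Since 5 | h(r) by the inductive hypothesis, 5 | 10·h(r); and 5 | 5 since 5 = 5·1. Therefore 5 | h(r+1).
This completes the induction.
Therefore the largest such d is 5.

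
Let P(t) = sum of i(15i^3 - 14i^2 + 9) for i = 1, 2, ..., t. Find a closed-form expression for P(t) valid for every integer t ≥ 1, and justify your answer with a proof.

We claim P(t) = t(t + 1)(3t^3 + t^2 - 3t + 4) for all t ≥ 1.
Base step (t = 1): P(1) = 10, and the closed form gives 10. They agree.
Inductive step: suppose the statement holds for some i ≥ 1, so P(i) = i(3i^4 + 4i^3 - 2i^2 + i + 4).
Then P(i+1) = P(i) + ((i + 1)(15(i + 1)^3 - 14(i + 1)^2 + 9)) = (i(3i^4 + 4i^3 - 2i^2 + i + 4)) + ((i + 1)(15(i + 1)^3 - 14(i + 1)^2 + 9)).
Simplifying, P(i+1) = (i + 1)(i + 2)(3i^3 + 10i^2 + 8i + 5) = (i+1)((i+1) + 1)(3(i+1)^3 + (i+1)^2 - 3(i+1) + 4),
which is the closed form with t = i+1.
Hence, by induction on t, the claim holds for every t ≥ 1.

P(t) = t(t + 1)(3t^3 + t^2 - 3t + 4)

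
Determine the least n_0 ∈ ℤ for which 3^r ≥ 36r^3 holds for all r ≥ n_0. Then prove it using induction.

At r = 9: 19683 < 26244, so the inequality fails and n_0 ≥ 10. We prove 3^r ≥ 36r^3 for all r ≥ 10.
For the base case r = 10: 3^r = 59049 and 36r^3 = 36000, so 59049 ≥ 36000.
Inductive step: suppose the statement holds for some k ≥ 10, so 3^k ≥ 36k^3.
Then 3^(k + 1) = 3·(3^k) ≥ 3·(36k^3).
Also, for k ≥ 10 we have 3·(36k^3) ≥ 36(k+1)^3, since 3 ≥ (1 + 1/k)^3 for all k ≥ 10.
Combining, 3^(k + 1) ≥ 36(k+1)^3.
This completes the induction.
Hence the smallest such n_0 is 10.

n_0 = 10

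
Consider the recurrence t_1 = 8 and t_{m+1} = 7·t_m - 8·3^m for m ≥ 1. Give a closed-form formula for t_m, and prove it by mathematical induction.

Computing the first terms: t_1 = 8, t_2 = 32, t_3 = 152. This suggests t_m = 2·3^m + 2·7^(m - 1).
Base step (m = 1): the formula gives 8 = 8 = t_1.
Inductive step: suppose the statement holds for some i ≥ 1, so t_i = 2·3^i + 2·7^(i - 1).
Then t_{i+1} = 7·t_i - 8·3^i = 7·(2·3^i + 2·7^(i - 1)) - 8·3^i = 2·3^(i + 1) + 2·7^i = 2·3^(i+1) + 2·7^((i+1) - 1),
which is the claimed formula at m = i+1.
Hence, by induction on m, the claim holds for every m ≥ 1.

t_m = 2·3^m + 2·7^(m - 1)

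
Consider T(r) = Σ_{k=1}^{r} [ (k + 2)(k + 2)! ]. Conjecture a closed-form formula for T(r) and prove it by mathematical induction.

T(r) = (r + 3)! - 6

We claim T(r) = (r + 3)! - 6 for all r ≥ 1.
Base step (r = 1): T(1) = 18, and the closed form gives 18. They agree.
Inductive step: suppose the statement holds for some k ≥ 1, so T(k) = (k + 3)! - 6.
Then T(k+1) = T(k) + ((k + 3)(k + 3)!) = ((k + 3)! - 6) + ((k + 3)(k + 3)!).
Simplifying, T(k+1) = ((k+1) + 3)! - 6,
which is the closed form with r = k+1.
Hence, by induction on r, the claim holds for every r ≥ 1.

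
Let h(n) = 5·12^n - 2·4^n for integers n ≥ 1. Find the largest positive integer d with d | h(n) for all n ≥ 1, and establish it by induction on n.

d = 4

Computing the first values: h(1) = 52 and h(2) = 688; gcd(52, 688) = 4, so d ≤ 4.
We prove 4 | 5·12^n - 2·4^n for all n ≥ 1 by induction on n.
When n = 1: h(1) = 52 = 4·(13), so 4 | h(1).
Suppose the result is true for n = m, i.e. 4 | h(m). Then
h(m+1) − 12·h(m) = (5·12^(m+1) - 2·4^(m+1)) − 12·(5·12^m - 2·4^m) = (-2)·4^m·(4 − 12) = (16)·4^m. Since 4 | h(m) by the inductive hypothesis, 4 | 12·h(m); and 4 | 16 since 16 = 4·4. Therefore 4 | h(m+1).
By induction, the statement is established for all n ≥ 1.
Therefore the largest such d is 4.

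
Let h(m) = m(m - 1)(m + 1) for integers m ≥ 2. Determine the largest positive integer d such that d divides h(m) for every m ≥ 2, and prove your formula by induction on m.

Computing the first values: h(2) = 6 and h(3) = 24; gcd(6, 24) = 6, so d ≤ 6.
We prove 6 | m(m - 1)(m + 1) for all m ≥ 2 by induction on m.
Base case (m = 2): h(2) = 6 = 6·(1), so 6 | h(2).
For the inductive step, assume it holds for an arbitrary p ≥ 2, i.e. 6 | h(p). Then
h(p+1) − h(p) = p·(p+1)·(p+2) − (p-1)·p·(p+1) = p·(p+1)·[(p+2) − (p-1)] = 3·p·(p+1). The product of 2 consecutive integers is divisible by (2)! = 2, so h(p+1) − h(p) is divisible by 3·2 = 6. By the inductive hypothesis 6 | h(p), hence 6 | h(p+1).
By the principle of mathematical induction, the result holds for all m ≥ 2.
Therefore the largest such d is 6.

d = 6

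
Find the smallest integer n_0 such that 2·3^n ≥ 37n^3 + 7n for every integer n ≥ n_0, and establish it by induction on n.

At n = 8: 13122 < 19000, so the inequality fails and n_0 ≥ 9. We prove 2·3^n ≥ 37n^3 + 7n for all n ≥ 9.
When n = 9: 2·3^n = 39366 and 37n^3 + 7n = 27036, so 39366 ≥ 27036.
Inductive step: assume the claim holds for n = p, so 2·3^p ≥ 37p^3 + 7p.
Then 2·3^(p + 1) = 3·(2·3^p) ≥ 3·(37p^3 + 7p).
Also, for p ≥ 9 we have 3·(37p^3 + 7p) ≥ 37(p+1)^3 + 7(p+1), since 3·(37p^3 + 7p) − (37(p+1)^3 + 7(p+1)) = 74p^3 - 111p^2 - 97p - 44, which is nonnegative for all p ≥ 9.
Combining, 2·3^(p + 1) ≥ 37(p+1)^3 + 7(p+1).
By the principle of mathematical induction, the result holds for all n ≥ 9.
Hence the smallest such n_0 is 9.

n_0 = 9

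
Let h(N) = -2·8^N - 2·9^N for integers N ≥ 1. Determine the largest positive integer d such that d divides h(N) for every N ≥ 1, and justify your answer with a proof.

d = 2

Computing the first values: h(1) = -34 and h(2) = -290; gcd(-34, -290) = 2, so d ≤ 2.
We prove 2 | -2·8^N - 2·9^N for all N ≥ 1 by induction on N.
Base case (N = 1): h(1) = -34 = 2·(-17), so 2 | h(1).
For the inductive step, assume it holds for an arbitrary k ≥ 1, i.e. 2 | h(k). Then
h(k+1) − 9·h(k) = (-2·8^(k+1) - 2·9^(k+1)) − 9·(-2·8^k - 2·9^k) = (-2)·8^k·(8 − 9) = (2)·8^k. Since 2 | h(k) by the inductive hypothesis, 2 | 9·h(k); and 2 | 2 since 2 = 2·1. Therefore 2 | h(k+1).
By the principle of mathematical induction, the result holds for all N ≥ 1.
Therefore the largest such d is 2.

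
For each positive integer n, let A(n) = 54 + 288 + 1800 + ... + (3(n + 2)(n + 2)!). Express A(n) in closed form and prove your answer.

A(n) = 3(n + 3)! - 18

We claim A(n) = 3(n + 3)! - 18 for all n ≥ 1.
For the base case n = 1: A(1) = 54, and the closed form gives 54. They agree.
Inductive step: suppose the statement holds for some k ≥ 1, so A(k) = 3(k + 3)! - 18.
Then A(k+1) = A(k) + (3(k + 3)(k + 3)!) = (3(k + 3)! - 18) + (3(k + 3)(k + 3)!).
Simplifying, A(k+1) = 3((k+1) + 3)! - 18,
which is the closed form with n = k+1.
This completes the induction.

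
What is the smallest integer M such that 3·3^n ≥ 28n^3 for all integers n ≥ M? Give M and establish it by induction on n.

At n = 7: 6561 < 9604, so the inequality fails and M ≥ 8. We prove 3·3^n ≥ 28n^3 for all n ≥ 8.
Base step (n = 8): 3·3^n = 19683 and 28n^3 = 14336, so 19683 ≥ 14336.
Inductive step: suppose the statement holds for some i ≥ 8, so 3·3^i ≥ 28i^3.
Then 3·3^(i + 1) = 3·(3·3^i) ≥ 3·(28i^3).
Also, for i ≥ 8 we have 3·(28i^3) ≥ 28(i+1)^3, since 3 ≥ (1 + 1/i)^3 for all i ≥ 8.
Combining, 3·3^(i + 1) ≥ 28(i+1)^3.
Hence, by induction on n, the claim holds for every n ≥ 8.
Hence the smallest such M is 8.

M = 8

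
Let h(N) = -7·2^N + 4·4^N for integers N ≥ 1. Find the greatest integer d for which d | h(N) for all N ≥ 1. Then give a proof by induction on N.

d = 2

Computing the first values: h(1) = 2 and h(2) = 36; gcd(2, 36) = 2, so d ≤ 2.
We prove 2 | -7·2^N + 4·4^N for all N ≥ 1 by induction on N.
When N = 1: h(1) = 2 = 2·(1), so 2 | h(1).
Inductive step: suppose the statement holds for some j ≥ 1, i.e. 2 | h(j). Then
h(j+1) − 4·h(j) = (-7·2^(j+1) + 4·4^(j+1)) − 4·(-7·2^j + 4·4^j) = (-7)·2^j·(2 − 4) = (14)·2^j. Since 2 | h(j) by the inductive hypothesis, 2 | 4·h(j); and 2 | 14 since 14 = 2·7. Therefore 2 | h(j+1).
This completes the induction.
Therefore the largest such d is 2.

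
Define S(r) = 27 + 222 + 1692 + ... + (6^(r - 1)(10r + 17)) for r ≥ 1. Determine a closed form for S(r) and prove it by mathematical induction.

S(r) = 6^r(2r + 3) - 3

We claim S(r) = 6^r(2r + 3) - 3 for all r ≥ 1.
When r = 1: S(1) = 27, and the closed form gives 27. They agree.
Inductive step: assume the claim holds for r = j, so S(j) = 6^j(2j + 3) - 3.
Then S(j+1) = S(j) + (6^j(10j + 27)) = (6^j(2j + 3) - 3) + (6^j(10j + 27)).
Simplifying, S(j+1) = 12·6^j·j + 30·6^j - 3 = 6^(j+1)(2(j+1) + 3) - 3,
which is the closed form with r = j+1.
By induction, the statement is established for all r ≥ 1.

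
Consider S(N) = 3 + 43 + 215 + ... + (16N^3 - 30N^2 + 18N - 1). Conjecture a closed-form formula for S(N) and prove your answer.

We claim S(N) = N(4N^3 - 2N^2 - 2N + 3) for all N ≥ 1.
For the base case N = 1: S(1) = 3, and the closed form gives 3. They agree.
Inductive step: suppose the statement holds for some p ≥ 1, so S(p) = p(4p^3 - 2p^2 - 2p + 3).
Then S(p+1) = S(p) + (16p^3 + 18p^2 + 6p + 3) = (p(4p^3 - 2p^2 - 2p + 3)) + (16p^3 + 18p^2 + 6p + 3).
Simplifying, S(p+1) = (p + 1)(4p^3 + 10p^2 + 6p + 3) = (p+1)(4(p+1)^3 - 2(p+1)^2 - 2(p+1) + 3),
which is the closed form with N = p+1.
By the principle of mathematical induction, the result holds for all N ≥ 1.

S(N) = N(4N^3 - 2N^2 - 2N + 3)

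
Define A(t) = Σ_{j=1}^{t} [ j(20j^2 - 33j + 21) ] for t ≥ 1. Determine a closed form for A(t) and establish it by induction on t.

We claim A(t) = t(t + 1)(5t^2 - 6t + 5) for all t ≥ 1.
Base step (t = 1): A(1) = 8, and the closed form gives 8. They agree.
For the inductive step, assume it holds for an arbitrary j ≥ 1, so A(j) = j(5j^3 - j^2 - j + 5).
Then A(j+1) = A(j) + (20j^3 + 27j^2 + 15j + 8) = (j(5j^3 - j^2 - j + 5)) + (20j^3 + 27j^2 + 15j + 8).
Simplifying, A(j+1) = (j + 1)(j + 2)(5j^2 + 4j + 4) = (j+1)((j+1) + 1)(5(j+1)^2 - 6(j+1) + 5),
which is the closed form with t = j+1.
By induction, the statement is established for all t ≥ 1.

A(t) = t(t + 1)(5t^2 - 6t + 5)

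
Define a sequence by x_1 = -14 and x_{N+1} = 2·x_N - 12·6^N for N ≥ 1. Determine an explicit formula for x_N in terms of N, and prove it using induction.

Computing the first terms: x_1 = -14, x_2 = -100, x_3 = -632. This suggests x_N = 2^(N + 1) - 3·6^N.
Base step (N = 1): the formula gives -14 = -14 = x_1.
Inductive step: assume the claim holds for N = r, so x_r = 2^(r + 1) - 3·6^r.
Then x_{r+1} = 2·x_r - 12·6^r = 2·(2^(r + 1) - 3·6^r) - 12·6^r = 2^(r + 2) - 3·6^(r + 1) = 2^((r+1) + 1) - 3·6^(r+1),
which is the claimed formula at N = r+1.
By induction, the statement is established for all N ≥ 1.

x_N = 2^(N + 1) - 3·6^N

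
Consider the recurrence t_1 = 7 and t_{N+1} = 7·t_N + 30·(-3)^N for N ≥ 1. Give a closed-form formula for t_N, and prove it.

t_N = (-3)^(N + 1) - 2·7^(N - 1)

Computing the first terms: t_1 = 7, t_2 = -41, t_3 = -17. This suggests t_N = (-3)^(N + 1) - 2·7^(N - 1).
For the base case N = 1: the formula gives 7 = 7 = t_1.
Suppose the result is true for N = j, so t_j = (-3)^(j + 1) - 2·7^(j - 1).
Then t_{j+1} = 7·t_j + 30·(-3)^j = 7·((-3)^(j + 1) - 2·7^(j - 1)) + 30·(-3)^j = (-3)^(j + 2) - 2·7^j = (-3)^((j+1) + 1) - 2·7^((j+1) - 1),
which is the claimed formula at N = j+1.
By induction, the statement is established for all N ≥ 1.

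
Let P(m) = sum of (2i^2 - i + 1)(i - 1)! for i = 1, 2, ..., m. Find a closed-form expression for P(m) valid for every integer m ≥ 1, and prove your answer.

P(m) = (2m + 1)m! - 1

We claim P(m) = (2m + 1)m! - 1 for all m ≥ 1.
For the base case m = 1: P(1) = 2, and the closed form gives 2. They agree.
Inductive step: suppose the statement holds for some i ≥ 1, so P(i) = (2i + 1)i! - 1.
Then P(i+1) = P(i) + ((2i^2 + 3i + 2)i!) = ((2i + 1)i! - 1) + ((2i^2 + 3i + 2)i!).
Simplifying, P(i+1) = (2(i+1) + 1)(i+1)! - 1,
which is the closed form with m = i+1.
This completes the induction.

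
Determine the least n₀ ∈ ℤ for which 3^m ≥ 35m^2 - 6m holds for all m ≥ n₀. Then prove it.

n₀ = 7

At m = 6: 729 < 1224, so the inequality fails and n₀ ≥ 7. We prove 3^m ≥ 35m^2 - 6m for all m ≥ 7.
Base case (m = 7): 3^m = 2187 and 35m^2 - 6m = 1673, so 2187 ≥ 1673.
For the inductive step, assume it holds for an arbitrary j ≥ 7, so 3^j ≥ 35j^2 - 6j.
Then 3^(j + 1) = 3·(3^j) ≥ 3·(35j^2 - 6j).
Also, for j ≥ 7 we have 3·(35j^2 - 6j) ≥ 35(j+1)^2 - 6(j+1), since 3·(35j^2 - 6j) − (35(j+1)^2 - 6(j+1)) = 70j^2 - 82j - 29, which is nonnegative for all j ≥ 7.
Combining, 3^(j + 1) ≥ 35(j+1)^2 - 6(j+1).
This completes the induction.
Hence the smallest such n₀ is 7.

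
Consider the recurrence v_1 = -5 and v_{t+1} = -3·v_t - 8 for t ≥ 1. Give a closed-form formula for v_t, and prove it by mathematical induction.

Computing the first terms: v_1 = -5, v_2 = 7, v_3 = -29. This suggests v_t = (-3)^t - 2.
When t = 1: the formula gives -5 = -5 = v_1.
For the inductive step, assume it holds for an arbitrary p ≥ 1, so v_p = (-3)^p - 2.
Then v_{p+1} = -3·v_p - 8 = -3·((-3)^p - 2) - 8 = (-3)^(p + 1) - 2,
which is the claimed formula at t = p+1.
This completes the induction.

v_t = (-3)^t - 2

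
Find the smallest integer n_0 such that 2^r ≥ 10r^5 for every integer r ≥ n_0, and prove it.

At r = 27: 134217728 < 143489070, so the inequality fails and n_0 ≥ 28. We prove 2^r ≥ 10r^5 for all r ≥ 28.
For the base case r = 28: 2^r = 268435456 and 10r^5 = 172103680, so 268435456 ≥ 172103680.
Suppose the result is true for r = m, so 2^m ≥ 10m^5.
Then 2^(m + 1) = 2·(2^m) ≥ 2·(10m^5).
Also, for m ≥ 28 we have 2·(10m^5) ≥ 10(m+1)^5, since 2 ≥ (1 + 1/m)^5 for all m ≥ 28.
Combining, 2^(m + 1) ≥ 10(m+1)^5.
By induction, the statement is established for all r ≥ 28.
Hence the smallest such n_0 is 28.

n_0 = 28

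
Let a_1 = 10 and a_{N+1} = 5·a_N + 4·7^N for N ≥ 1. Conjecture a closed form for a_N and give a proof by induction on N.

a_N = -4·5^(N - 1) + 2·7^N

Computing the first terms: a_1 = 10, a_2 = 78, a_3 = 586. This suggests a_N = -4·5^(N - 1) + 2·7^N.
When N = 1: the formula gives 10 = 10 = a_1.
Suppose the result is true for N = i, so a_i = -4·5^(i - 1) + 2·7^i.
Then a_{i+1} = 5·a_i + 4·7^i = 5·(-4·5^(i - 1) + 2·7^i) + 4·7^i = -4·5^i + 2·7^(i + 1) = -4·5^((i+1) - 1) + 2·7^(i+1),
which is the claimed formula at N = i+1.
By induction, the statement is established for all N ≥ 1.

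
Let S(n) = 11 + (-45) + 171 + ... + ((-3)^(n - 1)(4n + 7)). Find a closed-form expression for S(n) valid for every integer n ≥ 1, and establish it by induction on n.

S(n) = -(-3)^n(n + 2) + 2

We claim S(n) = -(-3)^n(n + 2) + 2 for all n ≥ 1.
When n = 1: S(1) = 11, and the closed form gives 11. They agree.
Inductive step: assume the claim holds for n = j, so S(j) = -(-3)^j(j + 2) + 2.
Then S(j+1) = S(j) + ((-3)^j(4j + 11)) = (-(-3)^j(j + 2) + 2) + ((-3)^j(4j + 11)).
Simplifying, S(j+1) = -(-3)^(j + 1)j + (-3)^(j + 2) + 2 = -(-3)^(j+1)((j+1) + 2) + 2,
which is the closed form with n = j+1.
By the principle of mathematical induction, the result holds for all n ≥ 1.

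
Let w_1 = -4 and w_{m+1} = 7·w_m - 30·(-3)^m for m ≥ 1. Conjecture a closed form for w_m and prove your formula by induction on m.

Computing the first terms: w_1 = -4, w_2 = 62, w_3 = 164. This suggests w_m = -(-3)^(m + 1) + 5·7^(m - 1).
Base case (m = 1): the formula gives -4 = -4 = w_1.
Suppose the result is true for m = r, so w_r = -(-3)^(r + 1) + 5·7^(r - 1).
Then w_{r+1} = 7·w_r - 30·(-3)^r = 7·(-(-3)^(r + 1) + 5·7^(r - 1)) - 30·(-3)^r = -(-3)^(r + 2) + 5·7^r = -(-3)^((r+1) + 1) + 5·7^((r+1) - 1),
which is the claimed formula at m = r+1.
Hence, by induction on m, the claim holds for every m ≥ 1.

w_m = -(-3)^(m + 1) + 5·7^(m - 1)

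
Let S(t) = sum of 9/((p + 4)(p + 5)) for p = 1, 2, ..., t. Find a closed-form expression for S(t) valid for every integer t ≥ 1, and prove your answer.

We claim S(t) = 9t/(5(t + 5)) for all t ≥ 1.
For the base case t = 1: S(1) = 3/10, and the closed form gives 3/10. They agree.
Inductive step: suppose the statement holds for some p ≥ 1, so S(p) = 9p/(5(p + 5)).
Then S(p+1) = S(p) + (9/((p + 5)(p + 6))) = (9p/(5(p + 5))) + (9/((p + 5)(p + 6))).
Simplifying, S(p+1) = 9(p + 1)/(5(p + 6)) = 9(p+1)/(5((p+1) + 5)),
which is the closed form with t = p+1.
Hence, by induction on t, the claim holds for every t ≥ 1.

S(t) = 9t/(5(t + 5))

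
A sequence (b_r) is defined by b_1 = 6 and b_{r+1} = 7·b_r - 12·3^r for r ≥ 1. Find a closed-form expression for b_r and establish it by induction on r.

Computing the first terms: b_1 = 6, b_2 = 6, b_3 = -66. This suggests b_r = 3^(r + 1) - 3·7^(r - 1).
For the base case r = 1: the formula gives 6 = 6 = b_1.
Suppose the result is true for r = p, so b_p = 3^(p + 1) - 3·7^(p - 1).
Then b_{p+1} = 7·b_p - 12·3^p = 7·(3^(p + 1) - 3·7^(p - 1)) - 12·3^p = 3^(p + 2) - 3·7^p = 3^((p+1) + 1) - 3·7^((p+1) - 1),
which is the claimed formula at r = p+1.
Hence, by induction on r, the claim holds for every r ≥ 1.

b_r = 3^(r + 1) - 3·7^(r - 1)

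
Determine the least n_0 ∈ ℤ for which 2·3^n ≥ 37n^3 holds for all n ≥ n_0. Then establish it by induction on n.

n_0 = 9

At n = 8: 13122 < 18944, so the inequality fails and n_0 ≥ 9. We prove 2·3^n ≥ 37n^3 for all n ≥ 9.
When n = 9: 2·3^n = 39366 and 37n^3 = 26973, so 39366 ≥ 26973.
Suppose the result is true for n = j, so 2·3^j ≥ 37j^3.
Then 2·3^(j + 1) = 3·(2·3^j) ≥ 3·(37j^3).
Also, for j ≥ 9 we have 3·(37j^3) ≥ 37(j+1)^3, since 3 ≥ (1 + 1/j)^3 for all j ≥ 9.
Combining, 2·3^(j + 1) ≥ 37(j+1)^3.
By the principle of mathematical induction, the result holds for all n ≥ 9.
Hence the smallest such n_0 is 9.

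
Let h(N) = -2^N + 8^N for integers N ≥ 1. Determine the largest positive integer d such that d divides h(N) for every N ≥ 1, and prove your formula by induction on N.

d = 6

Computing the first values: h(1) = 6 and h(2) = 60; gcd(6, 60) = 6, so d ≤ 6.
We prove 6 | -2^N + 8^N for all N ≥ 1 by induction on N.
For the base case N = 1: h(1) = 6 = 6·(1), so 6 | h(1).
Inductive step: suppose the statement holds for some i ≥ 1, i.e. 6 | h(i). Then
8^{i+1} − 2^{i+1} = 8·8^i − 2·2^i = 8·(8^i − 2^i) + (6)·2^i. The first term is divisible by 6 by the inductive hypothesis, and the second term (6)·2^i is divisible by 6 since 6 | 6. Hence 6 | h(i+1).
By induction, the statement is established for all N ≥ 1.
Therefore the largest such d is 6.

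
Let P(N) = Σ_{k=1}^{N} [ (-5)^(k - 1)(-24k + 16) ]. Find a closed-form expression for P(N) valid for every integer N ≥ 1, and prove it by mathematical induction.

P(N) = 2(-5)^N(2N - 1) + 2

We claim P(N) = 2(-5)^N(2N - 1) + 2 for all N ≥ 1.
Base step (N = 1): P(1) = -8, and the closed form gives -8. They agree.
Inductive step: assume the claim holds for N = k, so P(k) = 2(-5)^k(2k - 1) + 2.
Then P(k+1) = P(k) + ((-5)^k(-24k - 8)) = (2(-5)^k(2k - 1) + 2) + ((-5)^k(-24k - 8)).
Simplifying, P(k+1) = -20(-5)^k·k - 10(-5)^k + 2 = 2(-5)^(k+1)(2(k+1) - 1) + 2,
which is the closed form with N = k+1.
Hence, by induction on N, the claim holds for every N ≥ 1.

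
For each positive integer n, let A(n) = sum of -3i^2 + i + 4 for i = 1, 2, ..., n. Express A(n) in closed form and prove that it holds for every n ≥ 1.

We claim A(n) = -n(n^2 + n - 4) for all n ≥ 1.
For the base case n = 1: A(1) = 2, and the closed form gives 2. They agree.
Inductive step: assume the claim holds for n = i, so A(i) = i(-i^2 - i + 4).
Then A(i+1) = A(i) + (i - 3(i + 1)^2 + 5) = (i(-i^2 - i + 4)) + (i - 3(i + 1)^2 + 5).
Simplifying, A(i+1) = -(i + 1)(i^2 + 3i - 2) = -(i+1)((i+1)^2 + (i+1) - 4),
which is the closed form with n = i+1.
Hence, by induction on n, the claim holds for every n ≥ 1.

A(n) = -n(n^2 + n - 4)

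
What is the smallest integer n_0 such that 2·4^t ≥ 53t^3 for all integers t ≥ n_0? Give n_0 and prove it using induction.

n_0 = 7

At t = 6: 8192 < 11448, so the inequality fails and n_0 ≥ 7. We prove 2·4^t ≥ 53t^3 for all t ≥ 7.
Base case (t = 7): 2·4^t = 32768 and 53t^3 = 18179, so 32768 ≥ 18179.
For the inductive step, assume it holds for an arbitrary m ≥ 7, so 2·4^m ≥ 53m^3.
Then 2·4^(m + 1) = 4·(2·4^m) ≥ 4·(53m^3).
Also, for m ≥ 7 we have 4·(53m^3) ≥ 53(m+1)^3, since 4 ≥ (1 + 1/m)^3 for all m ≥ 7.
Combining, 2·4^(m + 1) ≥ 53(m+1)^3.
By the principle of mathematical induction, the result holds for all t ≥ 7.
Hence the smallest such n_0 is 7.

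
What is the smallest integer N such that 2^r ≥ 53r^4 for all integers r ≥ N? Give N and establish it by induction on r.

At r = 24: 16777216 < 17584128, so the inequality fails and N ≥ 25. We prove 2^r ≥ 53r^4 for all r ≥ 25.
Base step (r = 25): 2^r = 33554432 and 53r^4 = 20703125, so 33554432 ≥ 20703125.
Suppose the result is true for r = p, so 2^p ≥ 53p^4.
Then 2^(p + 1) = 2·(2^p) ≥ 2·(53p^4).
Also, for p ≥ 25 we have 2·(53p^4) ≥ 53(p+1)^4, since 2 ≥ (1 + 1/p)^4 for all p ≥ 25.
Combining, 2^(p + 1) ≥ 53(p+1)^4.
By induction, the statement is established for all r ≥ 25.
Hence the smallest such N is 25.

N = 25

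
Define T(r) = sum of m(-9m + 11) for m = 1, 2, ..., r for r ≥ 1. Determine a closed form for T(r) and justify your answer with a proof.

T(r) = -r(r + 1)(3r - 4)

We claim T(r) = -r(r + 1)(3r - 4) for all r ≥ 1.
Base case (r = 1): T(1) = 2, and the closed form gives 2. They agree.
For the inductive step, assume it holds for an arbitrary m ≥ 1, so T(m) = m(-3m^2 + m + 4).
Then T(m+1) = T(m) + (-(m + 1)(9m - 2)) = (m(-3m^2 + m + 4)) + (-(m + 1)(9m - 2)).
Simplifying, T(m+1) = -(m + 1)(m + 2)(3m - 1) = -(m+1)((m+1) + 1)(3(m+1) - 4),
which is the closed form with r = m+1.
This completes the induction.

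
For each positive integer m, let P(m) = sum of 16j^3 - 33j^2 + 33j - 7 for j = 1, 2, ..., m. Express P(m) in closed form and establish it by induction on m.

We claim P(m) = m(4m^3 - 3m^2 + 4m + 4) for all m ≥ 1.
For the base case m = 1: P(1) = 9, and the closed form gives 9. They agree.
Suppose the result is true for m = j, so P(j) = j(4j^3 - 3j^2 + 4j + 4).
Then P(j+1) = P(j) + (16j^3 + 15j^2 + 15j + 9) = (j(4j^3 - 3j^2 + 4j + 4)) + (16j^3 + 15j^2 + 15j + 9).
Simplifying, P(j+1) = (j + 1)(4j^3 + 9j^2 + 10j + 9) = (j+1)(4(j+1)^3 - 3(j+1)^2 + 4(j+1) + 4),
which is the closed form with m = j+1.
This completes the induction.

P(m) = m(4m^3 - 3m^2 + 4m + 4)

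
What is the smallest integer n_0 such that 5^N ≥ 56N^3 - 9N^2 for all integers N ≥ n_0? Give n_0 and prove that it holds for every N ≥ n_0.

n_0 = 6

At N = 5: 3125 < 6775, so the inequality fails and n_0 ≥ 6. We prove 5^N ≥ 56N^3 - 9N^2 for all N ≥ 6.
Base step (N = 6): 5^N = 15625 and 56N^3 - 9N^2 = 11772, so 15625 ≥ 11772.
For the inductive step, assume it holds for an arbitrary k ≥ 6, so 5^k ≥ 56k^3 - 9k^2.
Then 5^(k + 1) = 5·(5^k) ≥ 5·(56k^3 - 9k^2).
Also, for k ≥ 6 we have 5·(56k^3 - 9k^2) ≥ 56(k+1)^3 - 9(k+1)^2, since 5·(56k^3 - 9k^2) − (56(k+1)^3 - 9(k+1)^2) = 224k^3 - 204k^2 - 150k - 47, which is nonnegative for all k ≥ 6.
Combining, 5^(k + 1) ≥ 56(k+1)^3 - 9(k+1)^2.
By the principle of mathematical induction, the result holds for all N ≥ 6.
Hence the smallest such n_0 is 6.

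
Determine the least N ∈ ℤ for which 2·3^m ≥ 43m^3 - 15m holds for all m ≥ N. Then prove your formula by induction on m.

At m = 8: 13122 < 21896, so the inequality fails and N ≥ 9. We prove 2·3^m ≥ 43m^3 - 15m for all m ≥ 9.
Base case (m = 9): 2·3^m = 39366 and 43m^3 - 15m = 31212, so 39366 ≥ 31212.
For the inductive step, assume it holds for an arbitrary i ≥ 9, so 2·3^i ≥ 43i^3 - 15i.
Then 2·3^(i + 1) = 3·(2·3^i) ≥ 3·(43i^3 - 15i).
Also, for i ≥ 9 we have 3·(43i^3 - 15i) ≥ 43(i+1)^3 - 15(i+1), since 3·(43i^3 - 15i) − (43(i+1)^3 - 15(i+1)) = 86i^3 - 129i^2 - 159i - 28, which is nonnegative for all i ≥ 9.
Combining, 2·3^(i + 1) ≥ 43(i+1)^3 - 15(i+1).
By induction, the statement is established for all m ≥ 9.
Hence the smallest such N is 9.

N = 9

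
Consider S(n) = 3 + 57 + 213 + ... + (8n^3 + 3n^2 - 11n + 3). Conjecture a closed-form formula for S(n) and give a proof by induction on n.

S(n) = n(2n + 1)(n^2 + 2n - 2)

We claim S(n) = n(2n + 1)(n^2 + 2n - 2) for all n ≥ 1.
Base case (n = 1): S(1) = 3, and the closed form gives 3. They agree.
Inductive step: assume the claim holds for n = k, so S(k) = k(2k^3 + 5k^2 - 2k - 2).
Then S(k+1) = S(k) + (8k^3 + 27k^2 + 19k + 3) = (k(2k^3 + 5k^2 - 2k - 2)) + (8k^3 + 27k^2 + 19k + 3).
Simplifying, S(k+1) = (k + 1)(2k + 3)(k^2 + 4k + 1) = (k+1)(2(k+1) + 1)((k+1)^2 + 2(k+1) - 2),
which is the closed form with n = k+1.
This completes the induction.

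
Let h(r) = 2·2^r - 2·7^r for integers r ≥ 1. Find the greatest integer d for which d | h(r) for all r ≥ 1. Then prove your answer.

Computing the first values: h(1) = -10 and h(2) = -90; gcd(-10, -90) = 10, so d ≤ 10.
We prove 10 | 2·2^r - 2·7^r for all r ≥ 1 by induction on r.
Base step (r = 1): h(1) = -10 = 10·(-1), so 10 | h(1).
Inductive step: assume the claim holds for r = k, i.e. 10 | h(k). Then
h(k+1) − 7·h(k) = (2·2^(k+1) - 2·7^(k+1)) − 7·(2·2^k - 2·7^k) = (2)·2^k·(2 − 7) = (-10)·2^k. Since 10 | h(k) by the inductive hypothesis, 10 | 7·h(k); and 10 | -10 since -10 = 10·-1. Therefore 10 | h(k+1).
This completes the induction.
Therefore the largest such d is 10.

d = 10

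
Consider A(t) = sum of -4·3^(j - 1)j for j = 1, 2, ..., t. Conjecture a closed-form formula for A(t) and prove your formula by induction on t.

We claim A(t) = 3^t(-2t + 1) - 1 for all t ≥ 1.
When t = 1: A(1) = -4, and the closed form gives -4. They agree.
For the inductive step, assume it holds for an arbitrary j ≥ 1, so A(j) = 3^j(-2j + 1) - 1.
Then A(j+1) = A(j) + (4·3^j(-j - 1)) = (3^j(-2j + 1) - 1) + (4·3^j(-j - 1)).
Simplifying, A(j+1) = -6·3^j·j - 3·3^j - 1 = 3^(j+1)(-2(j+1) + 1) - 1,
which is the closed form with t = j+1.
This completes the induction.

A(t) = 3^t(-2t + 1) - 1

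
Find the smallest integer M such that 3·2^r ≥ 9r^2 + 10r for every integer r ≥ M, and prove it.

M = 8

At r = 7: 384 < 511, so the inequality fails and M ≥ 8. We prove 3·2^r ≥ 9r^2 + 10r for all r ≥ 8.
For the base case r = 8: 3·2^r = 768 and 9r^2 + 10r = 656, so 768 ≥ 656.
Inductive step: suppose the statement holds for some k ≥ 8, so 3·2^k ≥ 9k^2 + 10k.
Then 3·2^(k + 1) = 2·(3·2^k) ≥ 2·(9k^2 + 10k).
Also, for k ≥ 8 we have 2·(9k^2 + 10k) ≥ 9(k+1)^2 + 10(k+1), since 2·(9k^2 + 10k) − (9(k+1)^2 + 10(k+1)) = 9k^2 - 8k - 19, which is nonnegative for all k ≥ 8.
Combining, 3·2^(k + 1) ≥ 9(k+1)^2 + 10(k+1).
This completes the induction.
Hence the smallest such M is 8.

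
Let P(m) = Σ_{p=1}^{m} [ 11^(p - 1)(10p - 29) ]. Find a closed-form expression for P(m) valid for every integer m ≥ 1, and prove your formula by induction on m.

We claim P(m) = 11^m(m - 3) + 3 for all m ≥ 1.
For the base case m = 1: P(1) = -19, and the closed form gives -19. They agree.
Inductive step: suppose the statement holds for some p ≥ 1, so P(p) = 11^p(p - 3) + 3.
Then P(p+1) = P(p) + (11^p(10p - 19)) = (11^p(p - 3) + 3) + (11^p(10p - 19)).
Simplifying, P(p+1) = 11·11^p·p - 22·11^p + 3 = 11^(p+1)((p+1) - 3) + 3,
which is the closed form with m = p+1.
By the principle of mathematical induction, the result holds for all m ≥ 1.

P(m) = 11^m(m - 3) + 3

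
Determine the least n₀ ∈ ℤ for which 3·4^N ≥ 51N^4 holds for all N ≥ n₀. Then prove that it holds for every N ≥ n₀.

n₀ = 9

At N = 8: 196608 < 208896, so the inequality fails and n₀ ≥ 9. We prove 3·4^N ≥ 51N^4 for all N ≥ 9.
When N = 9: 3·4^N = 786432 and 51N^4 = 334611, so 786432 ≥ 334611.
Inductive step: assume the claim holds for N = m, so 3·4^m ≥ 51m^4.
Then 3·4^(m + 1) = 4·(3·4^m) ≥ 4·(51m^4).
Also, for m ≥ 9 we have 4·(51m^4) ≥ 51(m+1)^4, since 4 ≥ (1 + 1/m)^4 for all m ≥ 9.
Combining, 3·4^(m + 1) ≥ 51(m+1)^4.
By the principle of mathematical induction, the result holds for all N ≥ 9.
Hence the smallest such n₀ is 9.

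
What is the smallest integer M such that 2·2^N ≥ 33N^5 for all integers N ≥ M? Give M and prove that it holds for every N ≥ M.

M = 29

At N = 28: 536870912 < 567942144, so the inequality fails and M ≥ 29. We prove 2·2^N ≥ 33N^5 for all N ≥ 29.
Base step (N = 29): 2·2^N = 1073741824 and 33N^5 = 676867917, so 1073741824 ≥ 676867917.
For the inductive step, assume it holds for an arbitrary m ≥ 29, so 2·2^m ≥ 33m^5.
Then 2·2^(m + 1) = 2·(2·2^m) ≥ 2·(33m^5).
Also, for m ≥ 29 we have 2·(33m^5) ≥ 33(m+1)^5, since 2 ≥ (1 + 1/m)^5 for all m ≥ 29.
Combining, 2·2^(m + 1) ≥ 33(m+1)^5.
Hence, by induction on N, the claim holds for every N ≥ 29.
Hence the smallest such M is 29.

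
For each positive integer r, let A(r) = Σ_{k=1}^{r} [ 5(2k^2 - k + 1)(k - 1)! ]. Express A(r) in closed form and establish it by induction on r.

A(r) = (10r + 5)r! - 5

We claim A(r) = (10r + 5)r! - 5 for all r ≥ 1.
For the base case r = 1: A(1) = 10, and the closed form gives 10. They agree.
For the inductive step, assume it holds for an arbitrary k ≥ 1, so A(k) = (10k + 5)k! - 5.
Then A(k+1) = A(k) + (5(2k^2 + 3k + 2)k!) = ((10k + 5)k! - 5) + (5(2k^2 + 3k + 2)k!).
Simplifying, A(k+1) = (10(k+1) + 5)(k+1)! - 5,
which is the closed form with r = k+1.
By the principle of mathematical induction, the result holds for all r ≥ 1.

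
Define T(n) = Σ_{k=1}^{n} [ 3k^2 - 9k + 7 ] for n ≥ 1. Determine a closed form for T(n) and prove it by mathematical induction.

T(n) = n(n^2 - 3n + 3)

We claim T(n) = n(n^2 - 3n + 3) for all n ≥ 1.
For the base case n = 1: T(1) = 1, and the closed form gives 1. They agree.
Suppose the result is true for n = k, so T(k) = k(k^2 - 3k + 3).
Then T(k+1) = T(k) + (3k^2 - 3k + 1) = (k(k^2 - 3k + 3)) + (3k^2 - 3k + 1).
Simplifying, T(k+1) = (k + 1)(k^2 - k + 1) = (k+1)((k+1)^2 - 3(k+1) + 3),
which is the closed form with n = k+1.
By the principle of mathematical induction, the result holds for all n ≥ 1.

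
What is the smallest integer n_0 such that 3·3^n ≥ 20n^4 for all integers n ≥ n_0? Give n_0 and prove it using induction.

n_0 = 11

At n = 10: 177147 < 200000, so the inequality fails and n_0 ≥ 11. We prove 3·3^n ≥ 20n^4 for all n ≥ 11.
Base case (n = 11): 3·3^n = 531441 and 20n^4 = 292820, so 531441 ≥ 292820.
Inductive step: suppose the statement holds for some k ≥ 11, so 3·3^k ≥ 20k^4.
Then 3·3^(k + 1) = 3·(3·3^k) ≥ 3·(20k^4).
Also, for k ≥ 11 we have 3·(20k^4) ≥ 20(k+1)^4, since 3 ≥ (1 + 1/k)^4 for all k ≥ 11.
Combining, 3·3^(k + 1) ≥ 20(k+1)^4.
This completes the induction.
Hence the smallest such n_0 is 11.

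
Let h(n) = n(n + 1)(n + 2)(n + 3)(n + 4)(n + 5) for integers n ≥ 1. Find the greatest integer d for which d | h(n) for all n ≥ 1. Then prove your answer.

Computing the first values: h(1) = 720 and h(2) = 5040; gcd(720, 5040) = 720, so d ≤ 720.
We prove 720 | n(n + 1)(n + 2)(n + 3)(n + 4)(n + 5) for all n ≥ 1 by induction on n.
Base case (n = 1): h(1) = 720 = 720·(1), so 720 | h(1).
For the inductive step, assume it holds for an arbitrary k ≥ 1, i.e. 720 | h(k). Then
h(k+1) − h(k) = (k+1)·(k+2)·(k+3)·(k+4)·(k+5)·(k+6) − k·(k+1)·(k+2)·(k+3)·(k+4)·(k+5) = (k+1)·(k+2)·(k+3)·(k+4)·(k+5)·[(k+6) − k] = 6·(k+1)·(k+2)·(k+3)·(k+4)·(k+5). The product of 5 consecutive integers is divisible by (5)! = 120, so h(k+1) − h(k) is divisible by 6·120 = 720. By the inductive hypothesis 720 | h(k), hence 720 | h(k+1).
This completes the induction.
Therefore the largest such d is 720.

d = 720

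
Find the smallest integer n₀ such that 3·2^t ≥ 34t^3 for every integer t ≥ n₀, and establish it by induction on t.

At t = 15: 98304 < 114750, so the inequality fails and n₀ ≥ 16. We prove 3·2^t ≥ 34t^3 for all t ≥ 16.
For the base case t = 16: 3·2^t = 196608 and 34t^3 = 139264, so 196608 ≥ 139264.
Suppose the result is true for t = i, so 3·2^i ≥ 34i^3.
Then 3·2^(i + 1) = 2·(3·2^i) ≥ 2·(34i^3).
Also, for i ≥ 16 we have 2·(34i^3) ≥ 34(i+1)^3, since 2 ≥ (1 + 1/i)^3 for all i ≥ 16.
Combining, 3·2^(i + 1) ≥ 34(i+1)^3.
By induction, the statement is established for all t ≥ 16.
Hence the smallest such n₀ is 16.

n₀ = 16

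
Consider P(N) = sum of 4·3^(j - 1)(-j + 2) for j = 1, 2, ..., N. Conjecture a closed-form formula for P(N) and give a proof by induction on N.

We claim P(N) = 3^N(-2N + 5) - 5 for all N ≥ 1.
For the base case N = 1: P(1) = 4, and the closed form gives 4. They agree.
For the inductive step, assume it holds for an arbitrary j ≥ 1, so P(j) = 3^j(-2j + 5) - 5.
Then P(j+1) = P(j) + (4·3^j(-j + 1)) = (3^j(-2j + 5) - 5) + (4·3^j(-j + 1)).
Simplifying, P(j+1) = -6·3^j·j + 9·3^j - 5 = 3^(j+1)(-2(j+1) + 5) - 5,
which is the closed form with N = j+1.
This completes the induction.

P(N) = 3^N(-2N + 5) - 5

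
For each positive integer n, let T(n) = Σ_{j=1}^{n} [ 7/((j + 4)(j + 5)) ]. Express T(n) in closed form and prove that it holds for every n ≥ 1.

We claim T(n) = 7n/(5(n + 5)) for all n ≥ 1.
Base step (n = 1): T(1) = 7/30, and the closed form gives 7/30. They agree.
For the inductive step, assume it holds for an arbitrary j ≥ 1, so T(j) = 7j/(5(j + 5)).
Then T(j+1) = T(j) + (7/((j + 5)(j + 6))) = (7j/(5(j + 5))) + (7/((j + 5)(j + 6))).
Simplifying, T(j+1) = 7(j + 1)/(5(j + 6)) = 7(j+1)/(5((j+1) + 5)),
which is the closed form with n = j+1.
By induction, the statement is established for all n ≥ 1.

T(n) = 7n/(5(n + 5))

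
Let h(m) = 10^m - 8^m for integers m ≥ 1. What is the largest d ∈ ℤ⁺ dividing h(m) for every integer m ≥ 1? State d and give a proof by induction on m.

Computing the first values: h(1) = 2 and h(2) = 36; gcd(2, 36) = 2, so d ≤ 2.
We prove 2 | 10^m - 8^m for all m ≥ 1 by induction on m.
Base step (m = 1): h(1) = 2 = 2·(1), so 2 | h(1).
Suppose the result is true for m = k, i.e. 2 | h(k). Then
10^{k+1} − 8^{k+1} = 10·10^k − 8·8^k = 10·(10^k − 8^k) + (2)·8^k. The first term is divisible by 2 by the inductive hypothesis, and the second term (2)·8^k is divisible by 2 since 2 | 2. Hence 2 | h(k+1).
By the principle of mathematical induction, the result holds for all m ≥ 1.
Therefore the largest such d is 2.

d = 2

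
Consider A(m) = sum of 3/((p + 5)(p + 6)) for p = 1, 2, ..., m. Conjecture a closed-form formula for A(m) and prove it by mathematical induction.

A(m) = m/(2(m + 6))

We claim A(m) = m/(2(m + 6)) for all m ≥ 1.
When m = 1: A(1) = 1/14, and the closed form gives 1/14. They agree.
Suppose the result is true for m = p, so A(p) = p/(2(p + 6)).
Then A(p+1) = A(p) + (3/((p + 6)(p + 7))) = (p/(2(p + 6))) + (3/((p + 6)(p + 7))).
Simplifying, A(p+1) = (p + 1)/(2(p + 7)) = (p+1)/(2((p+1) + 6)),
which is the closed form with m = p+1.
By induction, the statement is established for all m ≥ 1.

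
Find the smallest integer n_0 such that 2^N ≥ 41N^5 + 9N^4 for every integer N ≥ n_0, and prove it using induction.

At N = 29: 536870912 < 847322638, so the inequality fails and n_0 ≥ 30. We prove 2^N ≥ 41N^5 + 9N^4 for all N ≥ 30.
Base step (N = 30): 2^N = 1073741824 and 41N^5 + 9N^4 = 1003590000, so 1073741824 ≥ 1003590000.
Suppose the result is true for N = k, so 2^k ≥ 41k^5 + 9k^4.
Then 2^(k + 1) = 2·(2^k) ≥ 2·(41k^5 + 9k^4).
Also, for k ≥ 30 we have 2·(41k^5 + 9k^4) ≥ 41(k+1)^5 + 9(k+1)^4, since 2·(41k^5 + 9k^4) − (41(k+1)^5 + 9(k+1)^4) = 41k^5 - 196k^4 - 446k^3 - 464k^2 - 241k - 50, which is nonnegative for all k ≥ 30.
Combining, 2^(k + 1) ≥ 41(k+1)^5 + 9(k+1)^4.
Hence, by induction on N, the claim holds for every N ≥ 30.
Hence the smallest such n_0 is 30.

n_0 = 30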